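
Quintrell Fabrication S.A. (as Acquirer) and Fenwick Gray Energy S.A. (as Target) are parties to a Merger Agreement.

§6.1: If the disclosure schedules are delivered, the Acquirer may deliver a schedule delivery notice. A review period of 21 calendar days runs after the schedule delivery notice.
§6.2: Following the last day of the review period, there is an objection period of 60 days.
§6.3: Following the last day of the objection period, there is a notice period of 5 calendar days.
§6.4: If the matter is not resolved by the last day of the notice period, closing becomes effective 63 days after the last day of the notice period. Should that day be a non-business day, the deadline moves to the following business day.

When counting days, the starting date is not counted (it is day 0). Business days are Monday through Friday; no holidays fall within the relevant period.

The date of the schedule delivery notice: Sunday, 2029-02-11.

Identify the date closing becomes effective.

2029-07-10

Adding 21 calendar days to 2029-02-11 gives 2029-03-04, which is the last day of the review period.
The last day of the objection period: 2029-03-04 + 60 days = 2029-05-03.
The last day of the notice period: 2029-05-03 + 5 days = 2029-05-08.
The date closing becomes effective: 2029-05-08 + 63 days = 2029-07-10. 2029-07-10 is a Tuesday, so no roll-forward applies.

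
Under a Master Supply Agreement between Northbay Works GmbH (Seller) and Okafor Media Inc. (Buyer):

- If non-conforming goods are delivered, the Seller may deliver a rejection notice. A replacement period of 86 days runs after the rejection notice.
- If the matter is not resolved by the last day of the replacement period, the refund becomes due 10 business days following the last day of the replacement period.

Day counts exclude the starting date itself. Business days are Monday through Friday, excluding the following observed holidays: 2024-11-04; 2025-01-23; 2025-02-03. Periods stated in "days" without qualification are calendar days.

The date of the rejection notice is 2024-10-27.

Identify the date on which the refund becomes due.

Adding 86 calendar days to 2024-10-27 gives 2025-01-21, which is the last day of the replacement period.
The date on which the refund becomes due: 10 business days after Tuesday, 2025-01-21, skipping weekends and the listed holidays on Jan 23, Feb 3 — Jan 22, Jan 24, Jan 27, Jan 28, Jan 29, Jan 30, Jan 31, Feb 4, Feb 5, Feb 6 — lands on Thursday, 2025-02-06.

2025-02-06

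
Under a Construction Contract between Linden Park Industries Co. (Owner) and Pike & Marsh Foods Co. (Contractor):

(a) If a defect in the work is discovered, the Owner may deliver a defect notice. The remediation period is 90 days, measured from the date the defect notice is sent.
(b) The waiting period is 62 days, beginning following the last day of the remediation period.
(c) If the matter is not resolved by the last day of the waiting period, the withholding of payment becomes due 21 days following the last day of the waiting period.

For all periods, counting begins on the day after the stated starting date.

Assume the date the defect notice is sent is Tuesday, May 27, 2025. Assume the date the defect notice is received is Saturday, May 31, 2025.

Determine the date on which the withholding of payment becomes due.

The last day of the remediation period: 90 calendar days after May 27, 2025 is August 25, 2025.
The last day of the waiting period: 62 calendar days after August 25, 2025 is October 26, 2025.
The date on which the withholding of payment becomes due: 21 calendar days after October 26, 2025 is November 16, 2025.

November 16, 2025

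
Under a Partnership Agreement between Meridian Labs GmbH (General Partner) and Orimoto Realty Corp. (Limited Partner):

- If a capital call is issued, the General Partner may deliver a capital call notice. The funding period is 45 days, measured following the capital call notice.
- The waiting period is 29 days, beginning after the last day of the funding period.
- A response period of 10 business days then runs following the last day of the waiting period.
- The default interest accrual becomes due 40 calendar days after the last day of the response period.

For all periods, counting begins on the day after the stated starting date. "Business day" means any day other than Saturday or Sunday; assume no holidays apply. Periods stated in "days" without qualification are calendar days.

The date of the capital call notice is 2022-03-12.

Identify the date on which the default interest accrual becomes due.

Adding 45 calendar days to 2022-03-12 gives 2022-04-26, which is the last day of the funding period.
Adding 29 calendar days to 2022-04-26 gives 2022-05-25, which is the last day of the waiting period.
The last day of the response period: 10 business days after Wednesday, 2022-05-25, skipping weekends — May 26, May 27, May 30, May 31, Jun 1, Jun 2, Jun 3, Jun 6, Jun 7, Jun 8 — lands on Wednesday, 2022-06-08.
The date on which the default interest accrual becomes due: 2022-06-08 + 40 days = 2022-07-18.

2022-07-18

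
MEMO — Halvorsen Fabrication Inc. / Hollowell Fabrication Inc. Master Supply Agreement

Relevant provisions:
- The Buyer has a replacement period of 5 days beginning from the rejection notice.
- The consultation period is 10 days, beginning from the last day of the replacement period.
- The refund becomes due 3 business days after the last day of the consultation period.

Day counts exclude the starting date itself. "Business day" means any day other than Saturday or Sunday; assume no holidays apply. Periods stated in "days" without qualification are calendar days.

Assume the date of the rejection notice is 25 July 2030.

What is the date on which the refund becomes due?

The last day of the replacement period: 5 calendar days after 25 July 2030 is 30 July 2030.
The last day of the consultation period: 30 July 2030 + 10 days = 9 August 2030.
The date on which the refund becomes due: 3 business days after Friday, 9 August 2030, skipping weekends — Aug 12, Aug 13, Aug 14 — lands on Wednesday, 14 August 2030.

14 August 2030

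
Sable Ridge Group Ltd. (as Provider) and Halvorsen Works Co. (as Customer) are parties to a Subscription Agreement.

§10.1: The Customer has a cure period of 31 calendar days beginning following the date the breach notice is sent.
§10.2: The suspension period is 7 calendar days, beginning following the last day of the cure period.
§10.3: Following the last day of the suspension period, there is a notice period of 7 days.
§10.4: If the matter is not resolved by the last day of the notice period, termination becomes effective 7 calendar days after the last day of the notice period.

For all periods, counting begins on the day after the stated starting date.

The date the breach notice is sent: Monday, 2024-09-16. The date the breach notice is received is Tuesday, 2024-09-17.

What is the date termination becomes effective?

2024-11-07

The last day of the cure period: 2024-09-16 + 31 days = 2024-10-17.
Adding 7 calendar days to 2024-10-17 gives 2024-10-24, which is the last day of the suspension period.
The last day of the notice period: 7 calendar days after 2024-10-24 is 2024-10-31.
Adding 7 calendar days to 2024-10-31 gives 2024-11-07, which is the date termination becomes effective.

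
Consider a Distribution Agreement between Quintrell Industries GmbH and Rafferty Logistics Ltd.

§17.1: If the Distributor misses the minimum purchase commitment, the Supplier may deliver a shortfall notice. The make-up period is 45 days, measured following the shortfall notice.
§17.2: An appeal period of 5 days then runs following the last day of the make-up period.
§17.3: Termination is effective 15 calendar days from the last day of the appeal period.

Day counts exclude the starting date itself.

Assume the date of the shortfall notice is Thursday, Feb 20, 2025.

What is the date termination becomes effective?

Apr 26, 2025

The last day of the make-up period: Feb 20, 2025 + 45 days = Apr 6, 2025.
The last day of the appeal period: Apr 6, 2025 + 5 days = Apr 11, 2025.
Adding 15 calendar days to Apr 11, 2025 gives Apr 26, 2025, which is the date termination becomes effective.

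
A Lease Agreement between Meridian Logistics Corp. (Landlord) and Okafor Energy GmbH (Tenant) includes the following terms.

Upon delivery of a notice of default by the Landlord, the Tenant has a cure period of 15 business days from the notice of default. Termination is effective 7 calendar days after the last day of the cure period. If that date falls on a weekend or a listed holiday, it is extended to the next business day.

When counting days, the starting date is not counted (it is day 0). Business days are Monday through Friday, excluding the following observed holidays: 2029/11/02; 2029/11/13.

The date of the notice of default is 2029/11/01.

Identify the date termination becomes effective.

2029/12/03

The last day of the cure period: 15 business days after Thursday, 2029/11/01, skipping weekends and the listed holidays on Nov 2, Nov 13 — Nov 5, Nov 6, Nov 7, Nov 8, …, Nov 22, Nov 23, Nov 26 — lands on Monday, 2029/11/26.
Adding 7 calendar days to 2029/11/26 gives 2029/12/03, which is the date termination becomes effective. 2029/12/03 is a Monday and is not a listed holiday, so no roll-forward applies.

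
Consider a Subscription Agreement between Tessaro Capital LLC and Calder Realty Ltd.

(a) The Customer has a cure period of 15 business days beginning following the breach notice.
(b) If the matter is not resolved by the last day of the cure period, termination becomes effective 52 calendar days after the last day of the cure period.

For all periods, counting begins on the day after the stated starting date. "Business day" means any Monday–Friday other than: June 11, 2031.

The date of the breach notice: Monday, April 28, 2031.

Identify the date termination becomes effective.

July 10, 2031

The last day of the cure period: counting 15 business days from Monday, April 28, 2031 (Apr 29, Apr 30, May 1, May 2, …, May 15, May 16, May 19, skipping weekends) reaches Monday, May 19, 2031.
The date termination becomes effective: May 19, 2031 + 52 days = July 10, 2031.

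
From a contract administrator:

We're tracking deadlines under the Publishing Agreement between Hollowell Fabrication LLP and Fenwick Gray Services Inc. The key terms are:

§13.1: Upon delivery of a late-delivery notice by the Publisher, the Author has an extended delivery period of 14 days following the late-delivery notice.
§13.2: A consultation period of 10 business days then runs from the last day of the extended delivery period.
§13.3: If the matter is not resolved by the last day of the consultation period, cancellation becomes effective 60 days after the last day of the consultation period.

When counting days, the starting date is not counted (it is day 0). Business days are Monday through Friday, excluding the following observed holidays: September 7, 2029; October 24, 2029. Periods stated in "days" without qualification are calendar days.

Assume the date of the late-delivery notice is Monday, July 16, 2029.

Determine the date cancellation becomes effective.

October 12, 2029

The last day of the extended delivery period: 14 calendar days after July 16, 2029 is July 30, 2029.
The last day of the consultation period: 10 business days after Monday, July 30, 2029, skipping weekends — Jul 31, Aug 1, Aug 2, Aug 3, Aug 6, Aug 7, Aug 8, Aug 9, Aug 10, Aug 13 — lands on Monday, August 13, 2029.
The date cancellation becomes effective: 60 calendar days after August 13, 2029 is October 12, 2029.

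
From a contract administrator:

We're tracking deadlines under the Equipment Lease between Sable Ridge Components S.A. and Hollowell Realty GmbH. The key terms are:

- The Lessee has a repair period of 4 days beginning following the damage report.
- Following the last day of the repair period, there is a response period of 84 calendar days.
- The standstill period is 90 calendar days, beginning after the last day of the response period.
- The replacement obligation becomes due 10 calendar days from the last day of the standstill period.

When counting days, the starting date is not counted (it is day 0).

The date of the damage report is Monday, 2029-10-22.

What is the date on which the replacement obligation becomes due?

2030-04-28

Adding 4 calendar days to 2029-10-22 gives 2029-10-26, which is the last day of the repair period.
The last day of the response period: 84 calendar days after 2029-10-26 is 2030-01-18.
Adding 90 calendar days to 2030-01-18 gives 2030-04-18, which is the last day of the standstill period.
Adding 10 calendar days to 2030-04-18 gives 2030-04-28, which is the date on which the replacement obligation becomes due.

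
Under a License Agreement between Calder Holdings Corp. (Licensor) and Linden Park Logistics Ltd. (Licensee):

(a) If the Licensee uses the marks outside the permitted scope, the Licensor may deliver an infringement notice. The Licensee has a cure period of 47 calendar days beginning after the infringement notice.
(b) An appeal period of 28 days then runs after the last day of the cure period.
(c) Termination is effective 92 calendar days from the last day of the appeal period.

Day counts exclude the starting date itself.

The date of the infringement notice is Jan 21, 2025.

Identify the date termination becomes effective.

Jul 7, 2025

The last day of the cure period: 47 calendar days after Jan 21, 2025 is Mar 9, 2025.
The last day of the appeal period: Mar 9, 2025 + 28 days = Apr 6, 2025.
The date termination becomes effective: 92 calendar days after Apr 6, 2025 is Jul 7, 2025.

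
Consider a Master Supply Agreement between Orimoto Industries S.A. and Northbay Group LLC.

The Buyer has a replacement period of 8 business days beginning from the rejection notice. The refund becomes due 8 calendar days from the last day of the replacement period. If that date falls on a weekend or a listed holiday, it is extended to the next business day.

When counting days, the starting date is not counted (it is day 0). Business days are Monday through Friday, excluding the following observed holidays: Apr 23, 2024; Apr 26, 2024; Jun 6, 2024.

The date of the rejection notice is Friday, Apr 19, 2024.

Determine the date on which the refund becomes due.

May 13, 2024

From Friday, Apr 19, 2024, 8 business days (Apr 22, Apr 24, Apr 25, Apr 29, Apr 30, May 1, May 2, May 3, skipping weekends and the listed holidays on Apr 23, Apr 26) brings us to Friday, May 3, 2024, which is the last day of the replacement period.
Adding 8 calendar days to May 3, 2024 gives May 11, 2024, which is the date on which the refund becomes due. That falls on a Saturday, so it rolls to the next business day, Monday, May 13, 2024.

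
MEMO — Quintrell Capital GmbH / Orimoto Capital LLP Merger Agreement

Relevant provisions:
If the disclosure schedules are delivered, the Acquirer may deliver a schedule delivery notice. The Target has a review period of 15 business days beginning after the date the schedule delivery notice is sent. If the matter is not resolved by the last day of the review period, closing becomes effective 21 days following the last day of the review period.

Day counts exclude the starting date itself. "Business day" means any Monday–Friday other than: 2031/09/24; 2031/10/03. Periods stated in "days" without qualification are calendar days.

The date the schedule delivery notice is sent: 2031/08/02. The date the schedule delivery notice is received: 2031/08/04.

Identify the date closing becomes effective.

The last day of the review period: 15 business days after Saturday, 2031/08/02, skipping weekends — Aug 4, Aug 5, Aug 6, Aug 7, …, Aug 20, Aug 21, Aug 22 — lands on Friday, 2031/08/22.
Adding 21 calendar days to 2031/08/22 gives 2031/09/12, which is the date closing becomes effective.

2031/09/12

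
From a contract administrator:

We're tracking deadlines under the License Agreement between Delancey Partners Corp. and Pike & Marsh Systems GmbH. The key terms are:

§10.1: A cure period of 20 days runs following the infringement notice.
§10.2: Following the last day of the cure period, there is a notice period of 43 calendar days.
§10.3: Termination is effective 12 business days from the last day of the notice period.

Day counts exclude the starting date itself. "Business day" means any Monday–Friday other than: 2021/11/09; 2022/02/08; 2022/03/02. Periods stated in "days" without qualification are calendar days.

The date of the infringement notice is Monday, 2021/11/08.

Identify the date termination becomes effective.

The last day of the cure period: 20 calendar days after 2021/11/08 is 2021/11/28.
The last day of the notice period: 43 calendar days after 2021/11/28 is 2022/01/10.
From Monday, 2022/01/10, 12 business days (Jan 11, Jan 12, Jan 13, Jan 14, …, Jan 24, Jan 25, Jan 26, skipping weekends) brings us to Wednesday, 2022/01/26, which is the date termination becomes effective.

2022/01/26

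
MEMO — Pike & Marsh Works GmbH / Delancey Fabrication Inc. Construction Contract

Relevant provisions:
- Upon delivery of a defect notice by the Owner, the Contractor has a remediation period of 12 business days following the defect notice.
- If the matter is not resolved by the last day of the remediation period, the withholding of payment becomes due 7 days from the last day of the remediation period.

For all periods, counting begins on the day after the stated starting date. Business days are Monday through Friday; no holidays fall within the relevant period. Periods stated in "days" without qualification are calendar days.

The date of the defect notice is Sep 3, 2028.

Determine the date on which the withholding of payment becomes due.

Sep 26, 2028

The last day of the remediation period: 12 business days after Sunday, Sep 3, 2028, skipping weekends — Sep 4, Sep 5, Sep 6, Sep 7, …, Sep 15, Sep 18, Sep 19 — lands on Tuesday, Sep 19, 2028.
Adding 7 calendar days to Sep 19, 2028 gives Sep 26, 2028, which is the date on which the withholding of payment becomes due.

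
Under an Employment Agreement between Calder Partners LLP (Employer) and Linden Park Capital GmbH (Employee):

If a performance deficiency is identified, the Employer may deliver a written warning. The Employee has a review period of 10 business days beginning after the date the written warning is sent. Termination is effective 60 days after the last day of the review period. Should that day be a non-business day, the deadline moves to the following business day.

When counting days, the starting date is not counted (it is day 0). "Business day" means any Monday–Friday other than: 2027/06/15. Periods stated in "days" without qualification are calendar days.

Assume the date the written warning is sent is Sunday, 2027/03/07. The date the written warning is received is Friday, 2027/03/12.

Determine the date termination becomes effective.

The last day of the review period: counting 10 business days from Sunday, 2027/03/07 (Mar 8, Mar 9, Mar 10, Mar 11, Mar 12, Mar 15, Mar 16, Mar 17, Mar 18, Mar 19, skipping weekends) reaches Friday, 2027/03/19.
Adding 60 calendar days to 2027/03/19 gives 2027/05/18, which is the date termination becomes effective. 2027/05/18 is a Tuesday and is not a listed holiday, so no roll-forward applies.

2027/05/18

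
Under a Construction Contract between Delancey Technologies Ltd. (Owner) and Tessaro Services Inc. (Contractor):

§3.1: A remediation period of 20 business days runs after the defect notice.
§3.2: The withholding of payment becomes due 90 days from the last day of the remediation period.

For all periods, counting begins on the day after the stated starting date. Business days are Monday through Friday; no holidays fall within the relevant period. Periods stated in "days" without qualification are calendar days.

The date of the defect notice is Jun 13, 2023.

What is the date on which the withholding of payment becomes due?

Oct 9, 2023

The last day of the remediation period: 20 business days after Tuesday, Jun 13, 2023, skipping weekends — Jun 14, Jun 15, Jun 16, Jun 19, …, Jul 7, Jul 10, Jul 11 — lands on Tuesday, Jul 11, 2023.
The date on which the withholding of payment becomes due: 90 calendar days after Jul 11, 2023 is Oct 9, 2023.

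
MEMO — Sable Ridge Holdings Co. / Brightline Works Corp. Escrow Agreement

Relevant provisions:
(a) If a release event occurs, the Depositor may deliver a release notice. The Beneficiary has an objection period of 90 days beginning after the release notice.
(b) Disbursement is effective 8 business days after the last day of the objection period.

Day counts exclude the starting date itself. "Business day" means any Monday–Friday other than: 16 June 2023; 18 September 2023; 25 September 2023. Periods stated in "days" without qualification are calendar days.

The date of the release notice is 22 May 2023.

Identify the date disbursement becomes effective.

Adding 90 calendar days to 22 May 2023 gives 20 August 2023, which is the last day of the objection period.
The date disbursement becomes effective: counting 8 business days from Sunday, 20 August 2023 (Aug 21, Aug 22, Aug 23, Aug 24, Aug 25, Aug 28, Aug 29, Aug 30, skipping weekends) reaches Wednesday, 30 August 2023.

30 August 2023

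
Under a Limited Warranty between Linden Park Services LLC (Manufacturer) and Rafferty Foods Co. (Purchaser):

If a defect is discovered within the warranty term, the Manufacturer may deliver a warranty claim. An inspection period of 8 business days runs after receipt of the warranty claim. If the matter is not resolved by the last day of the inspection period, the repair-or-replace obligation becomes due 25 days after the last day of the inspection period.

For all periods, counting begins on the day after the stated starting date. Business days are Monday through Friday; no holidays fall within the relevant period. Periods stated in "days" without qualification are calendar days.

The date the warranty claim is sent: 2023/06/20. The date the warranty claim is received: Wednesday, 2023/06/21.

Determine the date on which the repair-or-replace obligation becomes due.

The last day of the inspection period: 8 business days after Wednesday, 2023/06/21, skipping weekends — Jun 22, Jun 23, Jun 26, Jun 27, Jun 28, Jun 29, Jun 30, Jul 3 — lands on Monday, 2023/07/03.
Adding 25 calendar days to 2023/07/03 gives 2023/07/28, which is the date on which the repair-or-replace obligation becomes due.

2023/07/28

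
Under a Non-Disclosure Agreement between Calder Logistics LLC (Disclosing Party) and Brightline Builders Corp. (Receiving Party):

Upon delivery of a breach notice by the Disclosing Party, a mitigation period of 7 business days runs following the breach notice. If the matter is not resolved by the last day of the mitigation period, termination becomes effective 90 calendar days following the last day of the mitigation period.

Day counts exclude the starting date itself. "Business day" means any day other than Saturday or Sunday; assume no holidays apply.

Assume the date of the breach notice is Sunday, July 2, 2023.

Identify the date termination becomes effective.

October 9, 2023

The last day of the mitigation period: counting 7 business days from Sunday, July 2, 2023 (Jul 3, Jul 4, Jul 5, Jul 6, Jul 7, Jul 10, Jul 11, skipping weekends) reaches Tuesday, July 11, 2023.
Adding 90 calendar days to July 11, 2023 gives October 9, 2023, which is the date termination becomes effective.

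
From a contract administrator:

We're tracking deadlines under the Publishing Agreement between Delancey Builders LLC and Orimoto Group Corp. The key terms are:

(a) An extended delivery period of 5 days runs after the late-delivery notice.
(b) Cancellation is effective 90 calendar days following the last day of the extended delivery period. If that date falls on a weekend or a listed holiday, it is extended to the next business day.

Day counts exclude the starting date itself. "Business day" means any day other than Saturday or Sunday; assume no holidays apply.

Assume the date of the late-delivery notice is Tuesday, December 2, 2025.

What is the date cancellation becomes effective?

March 9, 2026

The last day of the extended delivery period: 5 calendar days after December 2, 2025 is December 7, 2025.
The date cancellation becomes effective: 90 calendar days after December 7, 2025 is March 7, 2026. That falls on a Saturday, so it rolls to the next business day, Monday, March 9, 2026.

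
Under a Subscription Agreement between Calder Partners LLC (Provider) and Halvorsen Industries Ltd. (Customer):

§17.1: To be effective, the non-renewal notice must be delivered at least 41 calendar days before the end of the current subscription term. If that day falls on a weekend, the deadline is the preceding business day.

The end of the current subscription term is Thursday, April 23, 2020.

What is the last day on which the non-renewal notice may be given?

March 13, 2020

Counting back 41 calendar days from April 23, 2020 gives March 13, 2020. That is a Friday, so no adjustment is needed.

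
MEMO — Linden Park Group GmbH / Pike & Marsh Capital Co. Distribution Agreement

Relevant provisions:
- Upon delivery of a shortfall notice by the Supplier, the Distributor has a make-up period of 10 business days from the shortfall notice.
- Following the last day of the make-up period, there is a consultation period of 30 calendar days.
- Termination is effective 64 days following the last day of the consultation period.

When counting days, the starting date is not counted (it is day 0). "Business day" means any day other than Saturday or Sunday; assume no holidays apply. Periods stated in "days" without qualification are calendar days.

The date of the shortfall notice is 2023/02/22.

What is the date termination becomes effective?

2023/06/10

The last day of the make-up period: 10 business days after Wednesday, 2023/02/22, skipping weekends — Feb 23, Feb 24, Feb 27, Feb 28, Mar 1, Mar 2, Mar 3, Mar 6, Mar 7, Mar 8 — lands on Wednesday, 2023/03/08.
The last day of the consultation period: 30 calendar days after 2023/03/08 is 2023/04/07.
The date termination becomes effective: 64 calendar days after 2023/04/07 is 2023/06/10.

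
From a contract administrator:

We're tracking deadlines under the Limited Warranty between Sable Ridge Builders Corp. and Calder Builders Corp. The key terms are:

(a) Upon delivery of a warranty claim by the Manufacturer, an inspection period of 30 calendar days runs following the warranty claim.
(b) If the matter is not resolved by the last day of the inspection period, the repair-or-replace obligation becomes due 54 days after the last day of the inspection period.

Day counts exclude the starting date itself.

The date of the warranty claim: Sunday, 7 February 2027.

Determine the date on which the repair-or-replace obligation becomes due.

2 May 2027

The last day of the inspection period: 7 February 2027 + 30 days = 9 March 2027.
The date on which the repair-or-replace obligation becomes due: 9 March 2027 + 54 days = 2 May 2027.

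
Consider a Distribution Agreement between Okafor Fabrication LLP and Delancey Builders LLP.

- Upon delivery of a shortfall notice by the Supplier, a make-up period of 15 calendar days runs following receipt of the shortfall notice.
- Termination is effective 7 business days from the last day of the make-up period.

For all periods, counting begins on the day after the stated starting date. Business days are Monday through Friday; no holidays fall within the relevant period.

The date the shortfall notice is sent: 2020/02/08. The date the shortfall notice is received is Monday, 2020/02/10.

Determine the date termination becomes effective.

2020/03/05

Adding 15 calendar days to 2020/02/10 gives 2020/02/25, which is the last day of the make-up period.
The date termination becomes effective: counting 7 business days from Tuesday, 2020/02/25 (Feb 26, Feb 27, Feb 28, Mar 2, Mar 3, Mar 4, Mar 5, skipping weekends) reaches Thursday, 2020/03/05.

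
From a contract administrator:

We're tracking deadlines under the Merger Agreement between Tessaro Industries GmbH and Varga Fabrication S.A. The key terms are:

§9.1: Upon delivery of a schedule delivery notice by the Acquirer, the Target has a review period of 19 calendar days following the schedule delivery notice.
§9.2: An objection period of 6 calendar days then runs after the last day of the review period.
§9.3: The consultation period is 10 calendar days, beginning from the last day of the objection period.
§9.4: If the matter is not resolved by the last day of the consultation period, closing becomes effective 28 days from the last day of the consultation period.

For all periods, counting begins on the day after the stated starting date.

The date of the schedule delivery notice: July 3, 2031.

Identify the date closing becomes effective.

Adding 19 calendar days to July 3, 2031 gives July 22, 2031, which is the last day of the review period.
The last day of the objection period: 6 calendar days after July 22, 2031 is July 28, 2031.
The last day of the consultation period: July 28, 2031 + 10 days = August 7, 2031.
The date closing becomes effective: 28 calendar days after August 7, 2031 is September 4, 2031.

September 4, 2031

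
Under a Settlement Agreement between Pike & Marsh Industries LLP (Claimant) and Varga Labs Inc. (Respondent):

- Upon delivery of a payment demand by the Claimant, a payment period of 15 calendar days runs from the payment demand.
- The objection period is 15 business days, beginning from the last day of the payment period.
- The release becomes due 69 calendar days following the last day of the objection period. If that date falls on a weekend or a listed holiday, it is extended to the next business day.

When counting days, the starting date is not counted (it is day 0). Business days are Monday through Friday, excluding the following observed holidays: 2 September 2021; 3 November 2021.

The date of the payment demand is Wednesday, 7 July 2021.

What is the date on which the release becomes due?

20 October 2021

The last day of the payment period: 15 calendar days after 7 July 2021 is 22 July 2021.
The last day of the objection period: 15 business days after Thursday, 22 July 2021, skipping weekends — Jul 23, Jul 26, Jul 27, Jul 28, …, Aug 10, Aug 11, Aug 12 — lands on Thursday, 12 August 2021.
Adding 69 calendar days to 12 August 2021 gives 20 October 2021, which is the date on which the release becomes due. 20 October 2021 is a Wednesday and is not a listed holiday, so no roll-forward applies.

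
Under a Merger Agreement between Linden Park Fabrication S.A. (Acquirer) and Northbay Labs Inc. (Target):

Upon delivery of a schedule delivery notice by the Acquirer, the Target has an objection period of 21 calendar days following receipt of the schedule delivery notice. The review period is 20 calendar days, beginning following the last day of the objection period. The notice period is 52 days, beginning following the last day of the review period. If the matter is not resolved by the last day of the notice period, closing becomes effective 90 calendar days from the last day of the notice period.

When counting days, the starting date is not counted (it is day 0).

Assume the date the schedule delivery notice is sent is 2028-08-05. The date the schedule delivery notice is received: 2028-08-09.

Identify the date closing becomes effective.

2029-02-08

The last day of the objection period: 2028-08-09 + 21 days = 2028-08-30.
The last day of the review period: 2028-08-30 + 20 days = 2028-09-19.
The last day of the notice period: 2028-09-19 + 52 days = 2028-11-10.
Adding 90 calendar days to 2028-11-10 gives 2029-02-08, which is the date closing becomes effective.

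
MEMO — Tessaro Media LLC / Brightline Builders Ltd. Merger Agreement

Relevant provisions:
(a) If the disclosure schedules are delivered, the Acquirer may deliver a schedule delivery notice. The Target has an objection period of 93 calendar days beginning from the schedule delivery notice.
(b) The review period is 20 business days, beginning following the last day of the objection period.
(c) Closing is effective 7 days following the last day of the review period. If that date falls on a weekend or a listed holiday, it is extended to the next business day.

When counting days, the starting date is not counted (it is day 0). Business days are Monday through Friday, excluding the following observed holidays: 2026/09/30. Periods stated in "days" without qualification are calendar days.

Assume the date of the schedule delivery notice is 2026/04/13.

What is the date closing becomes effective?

The last day of the objection period: 93 calendar days after 2026/04/13 is 2026/07/15.
The last day of the review period: 20 business days after Wednesday, 2026/07/15, skipping weekends — Jul 16, Jul 17, Jul 20, Jul 21, …, Aug 10, Aug 11, Aug 12 — lands on Wednesday, 2026/08/12.
The date closing becomes effective: 2026/08/12 + 7 days = 2026/08/19. 2026/08/19 is a Wednesday and is not a listed holiday, so no roll-forward applies.

2026/08/19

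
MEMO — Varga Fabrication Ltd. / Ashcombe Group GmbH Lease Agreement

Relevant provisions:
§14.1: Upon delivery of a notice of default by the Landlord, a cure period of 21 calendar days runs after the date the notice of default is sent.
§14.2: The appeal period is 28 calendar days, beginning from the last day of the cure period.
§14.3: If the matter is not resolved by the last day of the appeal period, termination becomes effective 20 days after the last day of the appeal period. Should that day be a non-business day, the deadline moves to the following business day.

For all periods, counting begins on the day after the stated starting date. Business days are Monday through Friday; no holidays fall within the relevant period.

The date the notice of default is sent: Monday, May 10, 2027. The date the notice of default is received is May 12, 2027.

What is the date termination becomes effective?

Jul 19, 2027

The last day of the cure period: 21 calendar days after May 10, 2027 is May 31, 2027.
The last day of the appeal period: 28 calendar days after May 31, 2027 is Jun 28, 2027.
The date termination becomes effective: 20 calendar days after Jun 28, 2027 is Jul 18, 2027. That falls on a Sunday, so it rolls to the next business day, Monday, Jul 19, 2027.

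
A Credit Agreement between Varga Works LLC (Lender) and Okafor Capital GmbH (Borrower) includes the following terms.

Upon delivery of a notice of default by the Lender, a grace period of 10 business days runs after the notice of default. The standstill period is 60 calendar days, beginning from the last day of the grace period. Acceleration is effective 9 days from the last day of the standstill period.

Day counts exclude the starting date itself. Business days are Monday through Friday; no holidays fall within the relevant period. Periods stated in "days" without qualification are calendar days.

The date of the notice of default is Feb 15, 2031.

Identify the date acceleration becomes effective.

May 8, 2031

The last day of the grace period: 10 business days after Saturday, Feb 15, 2031, skipping weekends — Feb 17, Feb 18, Feb 19, Feb 20, Feb 21, Feb 24, Feb 25, Feb 26, Feb 27, Feb 28 — lands on Friday, Feb 28, 2031.
The last day of the standstill period: 60 calendar days after Feb 28, 2031 is Apr 29, 2031.
Adding 9 calendar days to Apr 29, 2031 gives May 8, 2031, which is the date acceleration becomes effective.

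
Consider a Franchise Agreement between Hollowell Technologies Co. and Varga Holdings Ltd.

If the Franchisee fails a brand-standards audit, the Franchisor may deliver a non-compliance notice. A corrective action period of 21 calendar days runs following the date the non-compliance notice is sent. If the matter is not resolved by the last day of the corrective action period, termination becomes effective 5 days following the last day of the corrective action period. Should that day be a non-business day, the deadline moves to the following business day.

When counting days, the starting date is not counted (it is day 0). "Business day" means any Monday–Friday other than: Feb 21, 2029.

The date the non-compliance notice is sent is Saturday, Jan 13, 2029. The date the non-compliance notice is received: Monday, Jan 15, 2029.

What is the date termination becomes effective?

Feb 8, 2029

The last day of the corrective action period: 21 calendar days after Jan 13, 2029 is Feb 3, 2029.
The date termination becomes effective: Feb 3, 2029 + 5 days = Feb 8, 2029. Feb 8, 2029 is a Thursday and is not a listed holiday, so no roll-forward applies.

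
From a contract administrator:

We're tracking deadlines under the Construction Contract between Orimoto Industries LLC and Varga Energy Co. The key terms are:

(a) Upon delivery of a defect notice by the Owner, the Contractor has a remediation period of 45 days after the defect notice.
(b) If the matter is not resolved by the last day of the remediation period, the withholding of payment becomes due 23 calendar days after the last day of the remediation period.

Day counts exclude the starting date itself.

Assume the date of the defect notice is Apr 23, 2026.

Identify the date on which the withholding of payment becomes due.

Jun 30, 2026

The last day of the remediation period: 45 calendar days after Apr 23, 2026 is Jun 7, 2026.
The date on which the withholding of payment becomes due: Jun 7, 2026 + 23 days = Jun 30, 2026.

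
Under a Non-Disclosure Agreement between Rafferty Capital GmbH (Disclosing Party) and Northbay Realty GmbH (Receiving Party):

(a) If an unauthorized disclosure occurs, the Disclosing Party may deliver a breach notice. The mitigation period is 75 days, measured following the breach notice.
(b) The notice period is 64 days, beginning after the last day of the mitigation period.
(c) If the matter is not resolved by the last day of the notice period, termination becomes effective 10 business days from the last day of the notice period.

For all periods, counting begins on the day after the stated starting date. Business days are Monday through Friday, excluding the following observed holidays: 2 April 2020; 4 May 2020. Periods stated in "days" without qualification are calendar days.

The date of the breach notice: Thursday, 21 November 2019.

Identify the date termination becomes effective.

The last day of the mitigation period: 21 November 2019 + 75 days = 4 February 2020.
Adding 64 calendar days to 4 February 2020 gives 8 April 2020, which is the last day of the notice period.
From Wednesday, 8 April 2020, 10 business days (Apr 9, Apr 10, Apr 13, Apr 14, Apr 15, Apr 16, Apr 17, Apr 20, Apr 21, Apr 22, skipping weekends) brings us to Wednesday, 22 April 2020, which is the date termination becomes effective.

22 April 2020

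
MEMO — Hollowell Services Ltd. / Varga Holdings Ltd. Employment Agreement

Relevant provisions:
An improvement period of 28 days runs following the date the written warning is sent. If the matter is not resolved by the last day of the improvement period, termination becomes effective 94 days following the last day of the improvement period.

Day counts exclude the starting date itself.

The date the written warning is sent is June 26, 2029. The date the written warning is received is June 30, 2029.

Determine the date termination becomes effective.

The last day of the improvement period: 28 calendar days after June 26, 2029 is July 24, 2029.
Adding 94 calendar days to July 24, 2029 gives October 26, 2029, which is the date termination becomes effective.

October 26, 2029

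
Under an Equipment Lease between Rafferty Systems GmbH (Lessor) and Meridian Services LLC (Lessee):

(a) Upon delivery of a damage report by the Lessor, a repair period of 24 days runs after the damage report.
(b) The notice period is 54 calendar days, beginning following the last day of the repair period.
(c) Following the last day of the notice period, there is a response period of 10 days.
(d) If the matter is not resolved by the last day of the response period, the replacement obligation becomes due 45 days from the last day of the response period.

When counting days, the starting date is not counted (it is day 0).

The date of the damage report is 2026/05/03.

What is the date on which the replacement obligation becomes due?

2026/09/13

Adding 24 calendar days to 2026/05/03 gives 2026/05/27, which is the last day of the repair period.
Adding 54 calendar days to 2026/05/27 gives 2026/07/20, which is the last day of the notice period.
The last day of the response period: 2026/07/20 + 10 days = 2026/07/30.
The date on which the replacement obligation becomes due: 45 calendar days after 2026/07/30 is 2026/09/13.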